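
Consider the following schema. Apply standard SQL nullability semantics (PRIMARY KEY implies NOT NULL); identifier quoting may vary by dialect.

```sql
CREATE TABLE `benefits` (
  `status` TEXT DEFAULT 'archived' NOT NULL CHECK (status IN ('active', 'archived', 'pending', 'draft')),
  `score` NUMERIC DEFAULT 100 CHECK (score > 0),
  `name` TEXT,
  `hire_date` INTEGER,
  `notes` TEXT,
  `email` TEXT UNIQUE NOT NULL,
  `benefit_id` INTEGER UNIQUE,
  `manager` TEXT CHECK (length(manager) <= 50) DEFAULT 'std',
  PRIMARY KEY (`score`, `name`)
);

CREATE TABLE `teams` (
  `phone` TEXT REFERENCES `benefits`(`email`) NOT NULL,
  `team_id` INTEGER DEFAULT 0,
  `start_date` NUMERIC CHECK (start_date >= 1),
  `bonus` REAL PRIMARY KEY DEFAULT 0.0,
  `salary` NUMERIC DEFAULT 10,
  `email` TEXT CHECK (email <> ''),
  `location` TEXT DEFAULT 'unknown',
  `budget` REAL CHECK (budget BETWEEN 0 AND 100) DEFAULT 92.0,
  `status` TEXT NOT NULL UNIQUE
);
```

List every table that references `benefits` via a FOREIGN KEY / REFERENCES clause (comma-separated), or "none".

teams

- teams.phone references benefits(email).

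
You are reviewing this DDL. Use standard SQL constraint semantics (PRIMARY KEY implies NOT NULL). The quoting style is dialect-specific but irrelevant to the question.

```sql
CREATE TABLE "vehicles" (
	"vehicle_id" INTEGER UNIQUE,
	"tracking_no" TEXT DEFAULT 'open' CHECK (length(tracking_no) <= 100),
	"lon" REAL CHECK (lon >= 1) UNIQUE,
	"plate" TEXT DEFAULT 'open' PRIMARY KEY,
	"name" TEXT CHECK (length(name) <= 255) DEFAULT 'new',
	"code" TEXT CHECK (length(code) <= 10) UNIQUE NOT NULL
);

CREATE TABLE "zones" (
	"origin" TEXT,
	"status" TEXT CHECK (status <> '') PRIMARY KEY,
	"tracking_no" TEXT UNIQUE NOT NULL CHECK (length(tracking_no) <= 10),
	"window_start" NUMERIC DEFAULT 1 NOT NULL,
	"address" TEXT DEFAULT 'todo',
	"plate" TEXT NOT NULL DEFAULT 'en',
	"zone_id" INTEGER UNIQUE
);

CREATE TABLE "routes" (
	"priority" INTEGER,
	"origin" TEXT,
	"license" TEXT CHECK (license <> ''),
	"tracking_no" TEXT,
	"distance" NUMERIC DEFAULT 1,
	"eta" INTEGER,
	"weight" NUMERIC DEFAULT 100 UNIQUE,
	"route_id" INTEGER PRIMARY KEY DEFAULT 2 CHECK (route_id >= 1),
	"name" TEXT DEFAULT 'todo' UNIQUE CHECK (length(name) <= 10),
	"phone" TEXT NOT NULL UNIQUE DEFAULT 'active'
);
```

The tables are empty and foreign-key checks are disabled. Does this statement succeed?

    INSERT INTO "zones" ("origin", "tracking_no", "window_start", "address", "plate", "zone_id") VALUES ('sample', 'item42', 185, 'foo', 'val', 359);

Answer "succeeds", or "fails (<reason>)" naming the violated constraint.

status is omitted from the column list and has no DEFAULT, so it would receive NULL.
But status is part of the PRIMARY KEY (implied NOT NULL).

fails (NOT NULL on status)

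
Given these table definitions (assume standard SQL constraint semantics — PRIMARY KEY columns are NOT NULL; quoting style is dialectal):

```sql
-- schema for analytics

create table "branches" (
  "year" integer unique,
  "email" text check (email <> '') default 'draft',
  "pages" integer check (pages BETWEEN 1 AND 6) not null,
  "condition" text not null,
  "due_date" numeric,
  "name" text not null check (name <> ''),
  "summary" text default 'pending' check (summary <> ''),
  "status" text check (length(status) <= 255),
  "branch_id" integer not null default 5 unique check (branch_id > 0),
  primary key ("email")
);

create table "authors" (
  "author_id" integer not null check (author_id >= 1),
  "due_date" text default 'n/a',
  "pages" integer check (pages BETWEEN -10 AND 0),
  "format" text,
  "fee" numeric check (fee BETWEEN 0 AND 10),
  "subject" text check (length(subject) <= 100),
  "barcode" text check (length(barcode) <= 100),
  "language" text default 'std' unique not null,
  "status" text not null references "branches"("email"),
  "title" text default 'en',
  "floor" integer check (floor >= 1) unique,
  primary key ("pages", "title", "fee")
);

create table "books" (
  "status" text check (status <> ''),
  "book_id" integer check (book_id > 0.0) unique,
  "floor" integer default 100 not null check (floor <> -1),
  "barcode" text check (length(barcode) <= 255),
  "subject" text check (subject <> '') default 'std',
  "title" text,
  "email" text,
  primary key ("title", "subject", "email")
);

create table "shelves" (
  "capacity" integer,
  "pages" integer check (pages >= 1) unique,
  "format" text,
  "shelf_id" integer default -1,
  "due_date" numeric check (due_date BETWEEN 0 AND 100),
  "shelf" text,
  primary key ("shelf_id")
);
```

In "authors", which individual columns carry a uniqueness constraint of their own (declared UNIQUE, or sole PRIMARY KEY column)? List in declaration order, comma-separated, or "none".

- author_id: no UNIQUE or single-column PK constraint.
- due_date: no UNIQUE or single-column PK constraint.
- pages: part of a composite PRIMARY KEY — only the tuple is unique, not this column on its own.
- format: no UNIQUE or single-column PK constraint.
- fee: part of a composite PRIMARY KEY — only the tuple is unique, not this column on its own.
- subject: no UNIQUE or single-column PK constraint.
- barcode: no UNIQUE or single-column PK constraint.
- language: declared UNIQUE → unique.
- status: no UNIQUE or single-column PK constraint.
- title: part of a composite PRIMARY KEY — only the tuple is unique, not this column on its own.
- floor: declared UNIQUE → unique.

language, floor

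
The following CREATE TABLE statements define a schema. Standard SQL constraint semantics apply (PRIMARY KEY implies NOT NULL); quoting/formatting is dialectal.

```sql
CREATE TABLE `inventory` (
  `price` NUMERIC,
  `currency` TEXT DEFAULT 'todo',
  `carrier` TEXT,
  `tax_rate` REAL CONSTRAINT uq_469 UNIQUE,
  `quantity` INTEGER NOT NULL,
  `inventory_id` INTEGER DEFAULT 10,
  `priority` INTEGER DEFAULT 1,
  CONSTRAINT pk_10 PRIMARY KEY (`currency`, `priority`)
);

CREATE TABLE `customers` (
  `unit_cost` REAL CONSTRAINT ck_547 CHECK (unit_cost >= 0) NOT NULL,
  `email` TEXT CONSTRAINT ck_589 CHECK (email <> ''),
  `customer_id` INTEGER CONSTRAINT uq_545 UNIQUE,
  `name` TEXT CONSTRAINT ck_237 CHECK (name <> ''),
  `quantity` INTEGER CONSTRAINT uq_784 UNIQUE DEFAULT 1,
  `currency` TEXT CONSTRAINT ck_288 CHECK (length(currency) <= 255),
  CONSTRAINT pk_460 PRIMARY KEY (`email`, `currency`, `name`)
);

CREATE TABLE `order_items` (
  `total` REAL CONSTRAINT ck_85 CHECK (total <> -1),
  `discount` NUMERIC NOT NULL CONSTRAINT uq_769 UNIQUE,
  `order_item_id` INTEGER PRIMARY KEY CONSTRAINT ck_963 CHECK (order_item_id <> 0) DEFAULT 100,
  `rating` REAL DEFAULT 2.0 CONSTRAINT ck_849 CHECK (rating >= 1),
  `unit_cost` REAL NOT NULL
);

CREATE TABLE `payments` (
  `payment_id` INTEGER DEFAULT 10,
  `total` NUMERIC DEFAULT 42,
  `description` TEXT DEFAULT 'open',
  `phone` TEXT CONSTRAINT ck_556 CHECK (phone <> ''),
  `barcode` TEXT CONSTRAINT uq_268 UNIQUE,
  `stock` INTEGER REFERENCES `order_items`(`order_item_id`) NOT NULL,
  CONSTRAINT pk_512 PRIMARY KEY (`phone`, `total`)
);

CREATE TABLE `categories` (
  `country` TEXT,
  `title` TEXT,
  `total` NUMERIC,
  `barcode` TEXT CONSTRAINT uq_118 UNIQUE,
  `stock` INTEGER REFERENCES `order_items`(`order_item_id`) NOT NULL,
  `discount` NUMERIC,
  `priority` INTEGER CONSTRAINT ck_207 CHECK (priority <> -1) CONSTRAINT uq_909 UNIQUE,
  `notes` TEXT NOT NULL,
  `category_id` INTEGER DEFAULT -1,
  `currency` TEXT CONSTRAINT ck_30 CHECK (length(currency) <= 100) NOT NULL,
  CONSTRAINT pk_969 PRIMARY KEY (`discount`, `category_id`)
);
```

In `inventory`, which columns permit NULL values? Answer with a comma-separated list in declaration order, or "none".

price, carrier, tax_rate, inventory_id

- price: no NOT NULL constraint applies → nullable.
- currency: part of the PRIMARY KEY, which implies NOT NULL → not nullable.
- carrier: no NOT NULL constraint applies → nullable.
- tax_rate: UNIQUE does not imply NOT NULL → nullable.
- quantity: declared NOT NULL → not nullable.
- inventory_id: DEFAULT only fills an omitted column; an explicit NULL is still allowed → nullable.
- priority: part of the PRIMARY KEY, which implies NOT NULL → not nullable.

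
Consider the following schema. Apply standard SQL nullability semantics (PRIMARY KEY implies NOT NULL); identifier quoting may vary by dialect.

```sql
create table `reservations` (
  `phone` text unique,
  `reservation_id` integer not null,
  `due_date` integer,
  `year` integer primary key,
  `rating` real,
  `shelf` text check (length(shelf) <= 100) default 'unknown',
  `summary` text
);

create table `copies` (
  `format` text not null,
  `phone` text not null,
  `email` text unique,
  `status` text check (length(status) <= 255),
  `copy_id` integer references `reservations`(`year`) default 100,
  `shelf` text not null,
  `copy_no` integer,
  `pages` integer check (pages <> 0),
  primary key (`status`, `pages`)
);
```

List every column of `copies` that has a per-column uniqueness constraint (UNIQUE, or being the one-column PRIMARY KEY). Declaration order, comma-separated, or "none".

email

- format: no UNIQUE or single-column PK constraint.
- phone: no UNIQUE or single-column PK constraint.
- email: declared UNIQUE → unique.
- status: part of a composite PRIMARY KEY — only the tuple is unique, not this column on its own.
- copy_id: no UNIQUE or single-column PK constraint.
- shelf: no UNIQUE or single-column PK constraint.
- copy_no: no UNIQUE or single-column PK constraint.
- pages: part of a composite PRIMARY KEY — only the tuple is unique, not this column on its own.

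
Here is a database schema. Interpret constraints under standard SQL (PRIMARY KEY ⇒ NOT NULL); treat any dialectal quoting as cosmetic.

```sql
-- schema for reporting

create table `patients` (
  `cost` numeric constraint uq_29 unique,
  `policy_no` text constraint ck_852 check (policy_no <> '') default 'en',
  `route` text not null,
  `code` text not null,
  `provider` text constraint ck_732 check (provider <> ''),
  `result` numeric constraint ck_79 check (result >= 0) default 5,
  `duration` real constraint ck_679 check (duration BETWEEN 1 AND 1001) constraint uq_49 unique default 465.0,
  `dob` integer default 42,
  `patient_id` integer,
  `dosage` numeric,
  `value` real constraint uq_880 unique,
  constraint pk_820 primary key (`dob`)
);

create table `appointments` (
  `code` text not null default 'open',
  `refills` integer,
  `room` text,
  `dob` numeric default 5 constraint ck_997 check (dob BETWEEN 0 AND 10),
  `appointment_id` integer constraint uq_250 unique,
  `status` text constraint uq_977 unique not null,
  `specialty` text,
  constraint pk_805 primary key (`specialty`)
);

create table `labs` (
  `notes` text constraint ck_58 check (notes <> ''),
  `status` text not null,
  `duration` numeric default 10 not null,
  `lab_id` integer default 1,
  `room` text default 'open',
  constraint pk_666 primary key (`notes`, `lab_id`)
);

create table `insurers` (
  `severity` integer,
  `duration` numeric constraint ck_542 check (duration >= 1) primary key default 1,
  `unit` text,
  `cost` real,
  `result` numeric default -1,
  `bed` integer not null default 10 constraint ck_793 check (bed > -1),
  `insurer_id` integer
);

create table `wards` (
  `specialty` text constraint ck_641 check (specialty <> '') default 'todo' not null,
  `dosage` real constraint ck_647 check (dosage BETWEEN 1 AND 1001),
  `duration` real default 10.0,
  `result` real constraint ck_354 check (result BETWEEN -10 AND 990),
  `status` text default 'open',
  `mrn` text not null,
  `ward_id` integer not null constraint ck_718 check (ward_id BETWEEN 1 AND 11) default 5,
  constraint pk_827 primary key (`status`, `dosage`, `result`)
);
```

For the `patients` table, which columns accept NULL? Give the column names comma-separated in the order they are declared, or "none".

- cost: UNIQUE does not imply NOT NULL → nullable.
- policy_no: CHECK does not forbid NULL (a CHECK constraint passes when its expression is NULL) → nullable.
- route: declared NOT NULL → not nullable.
- code: declared NOT NULL → not nullable.
- provider: CHECK does not forbid NULL (a CHECK constraint passes when its expression is NULL) → nullable.
- result: CHECK does not forbid NULL (a CHECK constraint passes when its expression is NULL) → nullable.
- duration: CHECK does not forbid NULL (a CHECK constraint passes when its expression is NULL) → nullable.
- dob: part of the PRIMARY KEY, which implies NOT NULL → not nullable.
- patient_id: no NOT NULL constraint applies → nullable.
- dosage: no NOT NULL constraint applies → nullable.
- value: UNIQUE does not imply NOT NULL → nullable.

cost, policy_no, provider, result, duration, patient_id, dosage, value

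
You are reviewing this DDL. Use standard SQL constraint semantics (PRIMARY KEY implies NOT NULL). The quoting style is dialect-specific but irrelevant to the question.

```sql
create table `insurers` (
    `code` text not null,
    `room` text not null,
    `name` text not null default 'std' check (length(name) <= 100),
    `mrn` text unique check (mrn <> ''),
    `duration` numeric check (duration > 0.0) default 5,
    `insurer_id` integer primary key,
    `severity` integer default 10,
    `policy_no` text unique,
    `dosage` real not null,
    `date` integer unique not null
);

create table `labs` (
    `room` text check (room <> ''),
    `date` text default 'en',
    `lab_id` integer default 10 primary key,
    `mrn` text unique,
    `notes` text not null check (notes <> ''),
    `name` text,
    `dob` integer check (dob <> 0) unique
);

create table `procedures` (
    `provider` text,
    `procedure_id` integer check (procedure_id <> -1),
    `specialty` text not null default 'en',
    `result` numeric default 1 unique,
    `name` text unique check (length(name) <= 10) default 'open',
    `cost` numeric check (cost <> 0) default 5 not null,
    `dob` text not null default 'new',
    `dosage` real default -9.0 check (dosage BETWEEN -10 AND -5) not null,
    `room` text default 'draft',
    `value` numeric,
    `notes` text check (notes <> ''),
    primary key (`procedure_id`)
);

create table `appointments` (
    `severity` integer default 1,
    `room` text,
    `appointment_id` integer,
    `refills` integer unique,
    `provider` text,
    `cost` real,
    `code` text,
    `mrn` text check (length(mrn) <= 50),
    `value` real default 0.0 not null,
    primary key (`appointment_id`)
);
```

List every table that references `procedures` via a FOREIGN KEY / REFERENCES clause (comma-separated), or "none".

none

No REFERENCES clause anywhere in the schema names procedures.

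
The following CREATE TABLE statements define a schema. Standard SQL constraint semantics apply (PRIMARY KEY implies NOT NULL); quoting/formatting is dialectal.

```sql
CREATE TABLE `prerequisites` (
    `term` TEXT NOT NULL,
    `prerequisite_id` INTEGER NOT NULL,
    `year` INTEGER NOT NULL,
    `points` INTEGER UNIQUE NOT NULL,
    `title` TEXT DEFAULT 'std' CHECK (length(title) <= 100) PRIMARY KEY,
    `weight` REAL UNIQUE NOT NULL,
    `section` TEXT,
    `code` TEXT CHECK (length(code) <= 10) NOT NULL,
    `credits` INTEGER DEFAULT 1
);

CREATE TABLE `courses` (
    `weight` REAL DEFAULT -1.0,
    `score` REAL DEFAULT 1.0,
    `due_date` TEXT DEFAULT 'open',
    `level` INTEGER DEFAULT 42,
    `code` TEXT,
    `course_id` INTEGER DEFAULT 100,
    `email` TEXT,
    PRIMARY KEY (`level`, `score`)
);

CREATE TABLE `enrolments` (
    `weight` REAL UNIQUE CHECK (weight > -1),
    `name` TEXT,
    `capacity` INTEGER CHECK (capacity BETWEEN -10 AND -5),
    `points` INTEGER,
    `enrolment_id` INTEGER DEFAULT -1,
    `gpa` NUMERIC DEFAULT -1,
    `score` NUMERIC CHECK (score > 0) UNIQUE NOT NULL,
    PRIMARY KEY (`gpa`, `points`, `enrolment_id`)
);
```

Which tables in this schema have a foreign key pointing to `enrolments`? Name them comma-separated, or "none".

none

No REFERENCES clause anywhere in the schema names enrolments.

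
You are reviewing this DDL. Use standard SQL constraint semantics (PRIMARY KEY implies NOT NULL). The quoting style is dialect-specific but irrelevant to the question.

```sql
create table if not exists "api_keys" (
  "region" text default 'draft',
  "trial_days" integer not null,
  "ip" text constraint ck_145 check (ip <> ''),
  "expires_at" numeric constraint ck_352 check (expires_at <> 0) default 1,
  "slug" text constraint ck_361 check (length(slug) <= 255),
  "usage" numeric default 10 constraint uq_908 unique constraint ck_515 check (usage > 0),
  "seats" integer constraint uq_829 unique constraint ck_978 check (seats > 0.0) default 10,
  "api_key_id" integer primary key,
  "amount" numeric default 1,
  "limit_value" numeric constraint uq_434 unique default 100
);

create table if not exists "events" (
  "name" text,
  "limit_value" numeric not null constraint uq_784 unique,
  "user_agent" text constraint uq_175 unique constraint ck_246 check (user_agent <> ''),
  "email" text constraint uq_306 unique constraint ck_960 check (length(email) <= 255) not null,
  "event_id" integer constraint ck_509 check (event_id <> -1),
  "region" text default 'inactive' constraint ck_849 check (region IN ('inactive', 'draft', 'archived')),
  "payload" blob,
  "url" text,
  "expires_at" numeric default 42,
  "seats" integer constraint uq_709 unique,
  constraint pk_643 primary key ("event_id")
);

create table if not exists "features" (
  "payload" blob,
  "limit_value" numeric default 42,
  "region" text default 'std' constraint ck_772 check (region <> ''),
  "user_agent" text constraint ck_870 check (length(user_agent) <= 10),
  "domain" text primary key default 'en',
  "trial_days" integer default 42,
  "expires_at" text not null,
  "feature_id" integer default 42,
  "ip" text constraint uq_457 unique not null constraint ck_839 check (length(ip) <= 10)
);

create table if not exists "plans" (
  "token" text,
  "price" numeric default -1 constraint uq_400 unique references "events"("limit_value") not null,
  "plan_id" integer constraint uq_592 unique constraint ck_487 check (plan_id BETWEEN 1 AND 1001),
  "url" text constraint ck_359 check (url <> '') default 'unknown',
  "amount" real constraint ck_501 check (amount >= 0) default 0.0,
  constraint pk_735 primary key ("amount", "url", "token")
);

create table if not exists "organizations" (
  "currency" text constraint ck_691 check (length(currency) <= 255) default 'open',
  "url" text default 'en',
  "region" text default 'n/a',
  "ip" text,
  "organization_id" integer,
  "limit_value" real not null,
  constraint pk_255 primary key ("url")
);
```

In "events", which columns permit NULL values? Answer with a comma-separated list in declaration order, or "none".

- name: no NOT NULL constraint applies → nullable.
- limit_value: declared NOT NULL → not nullable.
- user_agent: CHECK does not forbid NULL (a CHECK constraint passes when its expression is NULL) → nullable.
- email: declared NOT NULL → not nullable.
- event_id: part of the PRIMARY KEY, which implies NOT NULL → not nullable.
- region: CHECK does not forbid NULL (a CHECK constraint passes when its expression is NULL) → nullable.
- payload: no NOT NULL constraint applies → nullable.
- url: no NOT NULL constraint applies → nullable.
- expires_at: DEFAULT only fills an omitted column; an explicit NULL is still allowed → nullable.
- seats: UNIQUE does not imply NOT NULL → nullable.

name, user_agent, region, payload, url, expires_at, seats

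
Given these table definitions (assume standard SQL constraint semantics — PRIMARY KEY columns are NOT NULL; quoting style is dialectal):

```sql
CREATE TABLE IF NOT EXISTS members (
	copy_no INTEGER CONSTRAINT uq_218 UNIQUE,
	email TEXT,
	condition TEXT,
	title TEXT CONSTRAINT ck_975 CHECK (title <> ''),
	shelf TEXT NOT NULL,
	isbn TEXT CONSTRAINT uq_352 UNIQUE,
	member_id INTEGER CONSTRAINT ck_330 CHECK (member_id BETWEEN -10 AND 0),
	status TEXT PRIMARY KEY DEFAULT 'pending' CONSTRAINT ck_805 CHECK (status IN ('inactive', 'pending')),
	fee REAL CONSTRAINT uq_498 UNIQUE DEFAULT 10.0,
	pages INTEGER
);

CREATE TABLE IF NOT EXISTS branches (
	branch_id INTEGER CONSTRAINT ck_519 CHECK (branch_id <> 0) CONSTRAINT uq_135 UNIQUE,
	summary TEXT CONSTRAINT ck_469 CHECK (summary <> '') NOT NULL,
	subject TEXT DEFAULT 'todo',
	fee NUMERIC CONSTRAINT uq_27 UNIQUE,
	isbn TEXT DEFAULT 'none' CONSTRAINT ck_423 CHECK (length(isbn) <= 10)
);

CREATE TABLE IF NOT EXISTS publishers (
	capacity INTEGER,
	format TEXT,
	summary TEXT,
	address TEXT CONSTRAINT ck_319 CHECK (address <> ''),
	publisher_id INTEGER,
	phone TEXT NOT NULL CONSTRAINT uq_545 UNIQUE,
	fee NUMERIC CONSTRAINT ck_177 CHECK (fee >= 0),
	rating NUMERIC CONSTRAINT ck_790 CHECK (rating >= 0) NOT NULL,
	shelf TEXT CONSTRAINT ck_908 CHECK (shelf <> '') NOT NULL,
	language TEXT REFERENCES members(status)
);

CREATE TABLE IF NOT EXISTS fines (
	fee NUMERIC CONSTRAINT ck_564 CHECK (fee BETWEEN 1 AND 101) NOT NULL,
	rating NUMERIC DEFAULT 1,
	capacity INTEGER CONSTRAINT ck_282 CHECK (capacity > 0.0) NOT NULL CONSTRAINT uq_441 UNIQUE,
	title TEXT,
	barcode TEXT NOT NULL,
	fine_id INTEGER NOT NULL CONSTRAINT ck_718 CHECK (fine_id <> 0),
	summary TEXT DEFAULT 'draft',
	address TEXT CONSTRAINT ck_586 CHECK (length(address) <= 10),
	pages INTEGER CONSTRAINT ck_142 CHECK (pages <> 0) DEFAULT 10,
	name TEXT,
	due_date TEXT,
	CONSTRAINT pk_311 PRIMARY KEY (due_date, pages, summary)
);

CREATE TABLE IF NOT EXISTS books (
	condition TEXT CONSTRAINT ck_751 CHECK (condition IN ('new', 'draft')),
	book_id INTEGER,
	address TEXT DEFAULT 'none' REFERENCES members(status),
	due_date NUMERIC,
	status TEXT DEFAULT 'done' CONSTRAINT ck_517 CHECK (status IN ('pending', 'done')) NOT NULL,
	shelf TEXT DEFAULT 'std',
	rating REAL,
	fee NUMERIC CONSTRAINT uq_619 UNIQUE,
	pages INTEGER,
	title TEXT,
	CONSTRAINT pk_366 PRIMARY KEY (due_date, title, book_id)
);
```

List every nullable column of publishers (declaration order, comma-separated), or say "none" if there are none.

- capacity: no NOT NULL constraint applies → nullable.
- format: no NOT NULL constraint applies → nullable.
- summary: no NOT NULL constraint applies → nullable.
- address: CHECK does not forbid NULL (a CHECK constraint passes when its expression is NULL) → nullable.
- publisher_id: no NOT NULL constraint applies → nullable.
- phone: declared NOT NULL → not nullable.
- fee: CHECK does not forbid NULL (a CHECK constraint passes when its expression is NULL) → nullable.
- rating: declared NOT NULL → not nullable.
- shelf: declared NOT NULL → not nullable.
- language: a foreign key column may be NULL unless separately constrained → nullable.

capacity, format, summary, address, publisher_id, fee, language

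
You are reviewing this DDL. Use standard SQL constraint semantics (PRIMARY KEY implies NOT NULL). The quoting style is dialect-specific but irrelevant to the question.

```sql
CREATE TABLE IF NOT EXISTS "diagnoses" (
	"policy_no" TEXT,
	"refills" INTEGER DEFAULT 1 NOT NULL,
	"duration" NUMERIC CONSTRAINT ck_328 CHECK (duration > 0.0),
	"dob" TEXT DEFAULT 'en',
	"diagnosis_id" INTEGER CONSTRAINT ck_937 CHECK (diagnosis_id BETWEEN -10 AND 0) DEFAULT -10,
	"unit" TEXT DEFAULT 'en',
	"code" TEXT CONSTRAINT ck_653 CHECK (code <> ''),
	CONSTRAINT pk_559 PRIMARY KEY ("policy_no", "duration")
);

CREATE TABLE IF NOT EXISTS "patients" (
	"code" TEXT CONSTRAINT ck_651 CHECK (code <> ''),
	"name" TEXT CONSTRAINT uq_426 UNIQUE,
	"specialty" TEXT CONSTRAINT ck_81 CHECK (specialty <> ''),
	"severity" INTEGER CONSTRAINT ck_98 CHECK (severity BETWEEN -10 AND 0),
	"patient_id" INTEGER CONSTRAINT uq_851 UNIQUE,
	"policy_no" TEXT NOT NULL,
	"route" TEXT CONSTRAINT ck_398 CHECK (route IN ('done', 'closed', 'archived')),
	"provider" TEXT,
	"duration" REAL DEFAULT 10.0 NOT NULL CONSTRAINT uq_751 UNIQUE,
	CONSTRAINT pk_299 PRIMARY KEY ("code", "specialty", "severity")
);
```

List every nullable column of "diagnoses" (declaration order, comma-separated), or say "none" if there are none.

- policy_no: part of the PRIMARY KEY, which implies NOT NULL → not nullable.
- refills: declared NOT NULL → not nullable.
- duration: part of the PRIMARY KEY, which implies NOT NULL → not nullable.
- dob: DEFAULT only fills an omitted column; an explicit NULL is still allowed → nullable.
- diagnosis_id: CHECK does not forbid NULL (a CHECK constraint passes when its expression is NULL) → nullable.
- unit: DEFAULT only fills an omitted column; an explicit NULL is still allowed → nullable.
- code: CHECK does not forbid NULL (a CHECK constraint passes when its expression is NULL) → nullable.

dob, diagnosis_id, unit, code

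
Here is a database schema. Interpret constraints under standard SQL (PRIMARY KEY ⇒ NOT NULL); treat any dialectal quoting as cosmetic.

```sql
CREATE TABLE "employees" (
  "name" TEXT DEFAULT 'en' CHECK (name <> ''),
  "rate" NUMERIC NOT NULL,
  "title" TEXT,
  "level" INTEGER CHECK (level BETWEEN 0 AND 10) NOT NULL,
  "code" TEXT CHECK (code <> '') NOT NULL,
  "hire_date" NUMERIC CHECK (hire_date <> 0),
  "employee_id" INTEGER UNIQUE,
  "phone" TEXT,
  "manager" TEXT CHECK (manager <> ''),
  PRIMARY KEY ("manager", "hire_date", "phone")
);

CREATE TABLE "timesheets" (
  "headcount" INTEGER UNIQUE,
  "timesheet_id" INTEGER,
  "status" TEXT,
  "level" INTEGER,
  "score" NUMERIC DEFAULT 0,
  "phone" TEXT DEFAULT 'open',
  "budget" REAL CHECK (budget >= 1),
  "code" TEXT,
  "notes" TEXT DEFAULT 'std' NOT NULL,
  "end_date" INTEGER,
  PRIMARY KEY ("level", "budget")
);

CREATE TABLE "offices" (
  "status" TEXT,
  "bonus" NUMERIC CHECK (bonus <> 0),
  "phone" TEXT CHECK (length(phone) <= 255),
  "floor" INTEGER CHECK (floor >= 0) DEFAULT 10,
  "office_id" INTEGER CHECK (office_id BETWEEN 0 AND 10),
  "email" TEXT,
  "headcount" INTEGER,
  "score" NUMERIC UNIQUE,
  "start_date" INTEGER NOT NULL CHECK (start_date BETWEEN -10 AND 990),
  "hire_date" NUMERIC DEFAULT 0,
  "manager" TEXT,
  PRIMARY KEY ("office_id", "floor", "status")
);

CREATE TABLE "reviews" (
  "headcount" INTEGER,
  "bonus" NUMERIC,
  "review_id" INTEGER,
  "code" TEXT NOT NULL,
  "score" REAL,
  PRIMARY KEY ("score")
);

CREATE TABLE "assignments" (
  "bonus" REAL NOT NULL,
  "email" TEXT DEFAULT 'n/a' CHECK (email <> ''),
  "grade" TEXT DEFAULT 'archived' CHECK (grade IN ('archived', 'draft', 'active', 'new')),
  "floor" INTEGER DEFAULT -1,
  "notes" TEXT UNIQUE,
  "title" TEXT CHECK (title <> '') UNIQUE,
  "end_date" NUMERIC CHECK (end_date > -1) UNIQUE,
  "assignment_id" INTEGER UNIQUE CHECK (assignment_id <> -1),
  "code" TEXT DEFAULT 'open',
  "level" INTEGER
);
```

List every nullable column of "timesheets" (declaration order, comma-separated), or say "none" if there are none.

- headcount: UNIQUE does not imply NOT NULL → nullable.
- timesheet_id: no NOT NULL constraint applies → nullable.
- status: no NOT NULL constraint applies → nullable.
- level: part of the PRIMARY KEY, which implies NOT NULL → not nullable.
- score: DEFAULT only fills an omitted column; an explicit NULL is still allowed → nullable.
- phone: DEFAULT only fills an omitted column; an explicit NULL is still allowed → nullable.
- budget: part of the PRIMARY KEY, which implies NOT NULL → not nullable.
- code: no NOT NULL constraint applies → nullable.
- notes: declared NOT NULL → not nullable.
- end_date: no NOT NULL constraint applies → nullable.

headcount, timesheet_id, status, score, phone, code, end_date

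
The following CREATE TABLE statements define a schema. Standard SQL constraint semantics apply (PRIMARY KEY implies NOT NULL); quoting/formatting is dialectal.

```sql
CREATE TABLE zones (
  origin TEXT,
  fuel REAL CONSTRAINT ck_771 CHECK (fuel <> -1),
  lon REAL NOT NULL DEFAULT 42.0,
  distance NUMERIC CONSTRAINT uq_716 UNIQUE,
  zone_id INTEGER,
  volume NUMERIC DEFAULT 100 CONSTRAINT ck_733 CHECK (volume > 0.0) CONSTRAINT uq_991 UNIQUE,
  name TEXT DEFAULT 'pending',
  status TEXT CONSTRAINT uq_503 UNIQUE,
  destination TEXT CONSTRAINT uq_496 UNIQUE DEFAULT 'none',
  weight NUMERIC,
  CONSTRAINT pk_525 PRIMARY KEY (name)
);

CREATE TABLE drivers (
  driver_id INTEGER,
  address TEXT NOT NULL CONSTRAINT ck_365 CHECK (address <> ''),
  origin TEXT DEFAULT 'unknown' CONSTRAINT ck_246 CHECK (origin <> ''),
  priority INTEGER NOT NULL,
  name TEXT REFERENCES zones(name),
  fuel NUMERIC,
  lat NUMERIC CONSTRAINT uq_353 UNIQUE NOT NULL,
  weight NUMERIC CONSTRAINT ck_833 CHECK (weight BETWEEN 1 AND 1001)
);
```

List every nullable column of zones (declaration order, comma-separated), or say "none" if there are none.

origin, fuel, distance, zone_id, volume, status, destination, weight

- origin: no NOT NULL constraint applies → nullable.
- fuel: CHECK does not forbid NULL (a CHECK constraint passes when its expression is NULL) → nullable.
- lon: declared NOT NULL → not nullable.
- distance: UNIQUE does not imply NOT NULL → nullable.
- zone_id: no NOT NULL constraint applies → nullable.
- volume: CHECK does not forbid NULL (a CHECK constraint passes when its expression is NULL) → nullable.
- name: part of the PRIMARY KEY, which implies NOT NULL → not nullable.
- status: UNIQUE does not imply NOT NULL → nullable.
- destination: UNIQUE does not imply NOT NULL → nullable.
- weight: no NOT NULL constraint applies → nullable.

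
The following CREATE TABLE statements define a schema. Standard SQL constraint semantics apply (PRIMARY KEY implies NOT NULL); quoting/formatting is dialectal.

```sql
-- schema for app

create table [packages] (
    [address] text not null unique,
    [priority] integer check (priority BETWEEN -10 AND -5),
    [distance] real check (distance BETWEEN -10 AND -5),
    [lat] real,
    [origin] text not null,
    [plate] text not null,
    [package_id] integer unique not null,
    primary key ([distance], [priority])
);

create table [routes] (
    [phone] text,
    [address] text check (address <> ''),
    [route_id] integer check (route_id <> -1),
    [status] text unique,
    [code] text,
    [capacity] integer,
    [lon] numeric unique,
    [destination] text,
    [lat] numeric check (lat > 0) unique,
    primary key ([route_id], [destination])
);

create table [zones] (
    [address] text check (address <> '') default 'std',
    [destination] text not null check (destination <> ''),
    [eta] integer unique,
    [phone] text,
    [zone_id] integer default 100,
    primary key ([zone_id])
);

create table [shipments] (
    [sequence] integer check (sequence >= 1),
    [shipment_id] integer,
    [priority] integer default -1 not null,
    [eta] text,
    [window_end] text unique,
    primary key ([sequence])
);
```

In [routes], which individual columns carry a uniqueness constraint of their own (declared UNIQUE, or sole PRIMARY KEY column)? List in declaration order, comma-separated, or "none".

status, lon, lat

- phone: no UNIQUE or single-column PK constraint.
- address: no UNIQUE or single-column PK constraint.
- route_id: part of a composite PRIMARY KEY — only the tuple is unique, not this column on its own.
- status: declared UNIQUE → unique.
- code: no UNIQUE or single-column PK constraint.
- capacity: no UNIQUE or single-column PK constraint.
- lon: declared UNIQUE → unique.
- destination: part of a composite PRIMARY KEY — only the tuple is unique, not this column on its own.
- lat: declared UNIQUE → unique.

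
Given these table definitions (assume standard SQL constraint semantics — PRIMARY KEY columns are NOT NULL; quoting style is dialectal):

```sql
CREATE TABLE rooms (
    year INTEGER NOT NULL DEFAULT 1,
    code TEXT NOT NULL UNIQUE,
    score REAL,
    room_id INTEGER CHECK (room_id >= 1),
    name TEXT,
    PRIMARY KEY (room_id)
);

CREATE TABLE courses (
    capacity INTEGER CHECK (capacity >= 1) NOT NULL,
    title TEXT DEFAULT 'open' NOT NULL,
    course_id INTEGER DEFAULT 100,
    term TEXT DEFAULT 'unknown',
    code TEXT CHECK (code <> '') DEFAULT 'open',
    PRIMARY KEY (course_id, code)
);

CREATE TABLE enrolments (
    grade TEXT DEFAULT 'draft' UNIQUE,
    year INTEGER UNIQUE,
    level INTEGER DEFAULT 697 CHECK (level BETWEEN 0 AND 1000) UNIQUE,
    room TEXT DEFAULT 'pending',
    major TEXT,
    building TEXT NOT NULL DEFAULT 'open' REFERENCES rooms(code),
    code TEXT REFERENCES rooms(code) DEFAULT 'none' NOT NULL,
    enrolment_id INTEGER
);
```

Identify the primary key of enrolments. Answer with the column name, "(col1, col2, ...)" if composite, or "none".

No column is declared PRIMARY KEY inline, and there is no table-level PRIMARY KEY clause in enrolments.

none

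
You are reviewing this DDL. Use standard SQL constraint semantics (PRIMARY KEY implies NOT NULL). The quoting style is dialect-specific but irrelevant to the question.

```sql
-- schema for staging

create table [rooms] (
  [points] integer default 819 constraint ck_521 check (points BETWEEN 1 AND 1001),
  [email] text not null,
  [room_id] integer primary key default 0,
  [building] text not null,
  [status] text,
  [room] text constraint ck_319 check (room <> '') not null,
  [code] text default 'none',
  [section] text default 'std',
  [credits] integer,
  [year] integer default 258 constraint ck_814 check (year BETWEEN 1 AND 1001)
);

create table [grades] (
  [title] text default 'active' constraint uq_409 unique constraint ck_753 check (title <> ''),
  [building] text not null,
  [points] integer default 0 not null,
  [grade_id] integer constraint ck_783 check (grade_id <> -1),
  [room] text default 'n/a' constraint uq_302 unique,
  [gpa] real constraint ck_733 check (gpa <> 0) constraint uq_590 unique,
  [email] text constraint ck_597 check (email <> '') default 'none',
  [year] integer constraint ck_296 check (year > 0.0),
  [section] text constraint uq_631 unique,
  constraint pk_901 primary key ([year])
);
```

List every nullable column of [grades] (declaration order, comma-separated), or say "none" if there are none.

title, grade_id, room, gpa, email, section

- title: CHECK does not forbid NULL (a CHECK constraint passes when its expression is NULL) → nullable.
- building: declared NOT NULL → not nullable.
- points: declared NOT NULL → not nullable.
- grade_id: CHECK does not forbid NULL (a CHECK constraint passes when its expression is NULL) → nullable.
- room: UNIQUE does not imply NOT NULL → nullable.
- gpa: CHECK does not forbid NULL (a CHECK constraint passes when its expression is NULL) → nullable.
- email: CHECK does not forbid NULL (a CHECK constraint passes when its expression is NULL) → nullable.
- year: part of the PRIMARY KEY, which implies NOT NULL → not nullable.
- section: UNIQUE does not imply NOT NULL → nullable.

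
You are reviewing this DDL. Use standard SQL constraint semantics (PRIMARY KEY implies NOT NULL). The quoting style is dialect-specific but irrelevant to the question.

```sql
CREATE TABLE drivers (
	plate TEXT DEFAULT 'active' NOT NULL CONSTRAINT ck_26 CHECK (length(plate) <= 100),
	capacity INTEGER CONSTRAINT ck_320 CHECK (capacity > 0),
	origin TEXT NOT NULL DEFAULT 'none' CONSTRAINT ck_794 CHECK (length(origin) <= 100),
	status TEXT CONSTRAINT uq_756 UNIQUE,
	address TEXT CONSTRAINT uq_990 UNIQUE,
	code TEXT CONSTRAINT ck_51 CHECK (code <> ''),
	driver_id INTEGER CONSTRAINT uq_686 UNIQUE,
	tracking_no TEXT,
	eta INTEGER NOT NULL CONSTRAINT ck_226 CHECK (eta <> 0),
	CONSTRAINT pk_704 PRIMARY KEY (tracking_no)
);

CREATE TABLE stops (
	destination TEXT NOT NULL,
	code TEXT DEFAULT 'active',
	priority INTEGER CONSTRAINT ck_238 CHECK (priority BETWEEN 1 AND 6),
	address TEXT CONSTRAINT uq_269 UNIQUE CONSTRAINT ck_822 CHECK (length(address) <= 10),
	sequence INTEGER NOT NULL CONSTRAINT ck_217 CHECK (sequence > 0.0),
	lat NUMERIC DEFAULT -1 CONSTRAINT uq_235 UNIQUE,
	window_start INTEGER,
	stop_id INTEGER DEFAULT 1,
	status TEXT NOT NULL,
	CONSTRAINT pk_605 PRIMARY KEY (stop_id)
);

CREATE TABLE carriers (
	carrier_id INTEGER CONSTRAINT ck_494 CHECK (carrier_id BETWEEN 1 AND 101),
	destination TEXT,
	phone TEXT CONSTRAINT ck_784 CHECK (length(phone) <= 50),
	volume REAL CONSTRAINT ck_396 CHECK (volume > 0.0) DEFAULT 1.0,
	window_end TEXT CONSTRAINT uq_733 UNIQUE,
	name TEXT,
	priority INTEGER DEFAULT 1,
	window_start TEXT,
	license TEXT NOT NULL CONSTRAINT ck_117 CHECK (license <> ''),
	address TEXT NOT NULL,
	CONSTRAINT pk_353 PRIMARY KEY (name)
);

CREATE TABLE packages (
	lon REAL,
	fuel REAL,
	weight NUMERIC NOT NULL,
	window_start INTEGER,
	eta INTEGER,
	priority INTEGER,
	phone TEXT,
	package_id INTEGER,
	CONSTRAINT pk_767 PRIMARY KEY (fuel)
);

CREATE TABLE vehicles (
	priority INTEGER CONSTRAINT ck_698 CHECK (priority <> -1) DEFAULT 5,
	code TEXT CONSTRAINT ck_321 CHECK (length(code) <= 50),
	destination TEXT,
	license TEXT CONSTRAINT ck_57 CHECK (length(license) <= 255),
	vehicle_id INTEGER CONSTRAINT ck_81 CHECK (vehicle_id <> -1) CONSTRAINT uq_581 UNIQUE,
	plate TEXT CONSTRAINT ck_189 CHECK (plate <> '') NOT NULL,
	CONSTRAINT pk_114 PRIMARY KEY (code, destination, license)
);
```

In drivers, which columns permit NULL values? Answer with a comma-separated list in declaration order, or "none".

- plate: declared NOT NULL → not nullable.
- capacity: CHECK does not forbid NULL (a CHECK constraint passes when its expression is NULL) → nullable.
- origin: declared NOT NULL → not nullable.
- status: UNIQUE does not imply NOT NULL → nullable.
- address: UNIQUE does not imply NOT NULL → nullable.
- code: CHECK does not forbid NULL (a CHECK constraint passes when its expression is NULL) → nullable.
- driver_id: UNIQUE does not imply NOT NULL → nullable.
- tracking_no: part of the PRIMARY KEY, which implies NOT NULL → not nullable.
- eta: declared NOT NULL → not nullable.

capacity, status, address, code, driver_id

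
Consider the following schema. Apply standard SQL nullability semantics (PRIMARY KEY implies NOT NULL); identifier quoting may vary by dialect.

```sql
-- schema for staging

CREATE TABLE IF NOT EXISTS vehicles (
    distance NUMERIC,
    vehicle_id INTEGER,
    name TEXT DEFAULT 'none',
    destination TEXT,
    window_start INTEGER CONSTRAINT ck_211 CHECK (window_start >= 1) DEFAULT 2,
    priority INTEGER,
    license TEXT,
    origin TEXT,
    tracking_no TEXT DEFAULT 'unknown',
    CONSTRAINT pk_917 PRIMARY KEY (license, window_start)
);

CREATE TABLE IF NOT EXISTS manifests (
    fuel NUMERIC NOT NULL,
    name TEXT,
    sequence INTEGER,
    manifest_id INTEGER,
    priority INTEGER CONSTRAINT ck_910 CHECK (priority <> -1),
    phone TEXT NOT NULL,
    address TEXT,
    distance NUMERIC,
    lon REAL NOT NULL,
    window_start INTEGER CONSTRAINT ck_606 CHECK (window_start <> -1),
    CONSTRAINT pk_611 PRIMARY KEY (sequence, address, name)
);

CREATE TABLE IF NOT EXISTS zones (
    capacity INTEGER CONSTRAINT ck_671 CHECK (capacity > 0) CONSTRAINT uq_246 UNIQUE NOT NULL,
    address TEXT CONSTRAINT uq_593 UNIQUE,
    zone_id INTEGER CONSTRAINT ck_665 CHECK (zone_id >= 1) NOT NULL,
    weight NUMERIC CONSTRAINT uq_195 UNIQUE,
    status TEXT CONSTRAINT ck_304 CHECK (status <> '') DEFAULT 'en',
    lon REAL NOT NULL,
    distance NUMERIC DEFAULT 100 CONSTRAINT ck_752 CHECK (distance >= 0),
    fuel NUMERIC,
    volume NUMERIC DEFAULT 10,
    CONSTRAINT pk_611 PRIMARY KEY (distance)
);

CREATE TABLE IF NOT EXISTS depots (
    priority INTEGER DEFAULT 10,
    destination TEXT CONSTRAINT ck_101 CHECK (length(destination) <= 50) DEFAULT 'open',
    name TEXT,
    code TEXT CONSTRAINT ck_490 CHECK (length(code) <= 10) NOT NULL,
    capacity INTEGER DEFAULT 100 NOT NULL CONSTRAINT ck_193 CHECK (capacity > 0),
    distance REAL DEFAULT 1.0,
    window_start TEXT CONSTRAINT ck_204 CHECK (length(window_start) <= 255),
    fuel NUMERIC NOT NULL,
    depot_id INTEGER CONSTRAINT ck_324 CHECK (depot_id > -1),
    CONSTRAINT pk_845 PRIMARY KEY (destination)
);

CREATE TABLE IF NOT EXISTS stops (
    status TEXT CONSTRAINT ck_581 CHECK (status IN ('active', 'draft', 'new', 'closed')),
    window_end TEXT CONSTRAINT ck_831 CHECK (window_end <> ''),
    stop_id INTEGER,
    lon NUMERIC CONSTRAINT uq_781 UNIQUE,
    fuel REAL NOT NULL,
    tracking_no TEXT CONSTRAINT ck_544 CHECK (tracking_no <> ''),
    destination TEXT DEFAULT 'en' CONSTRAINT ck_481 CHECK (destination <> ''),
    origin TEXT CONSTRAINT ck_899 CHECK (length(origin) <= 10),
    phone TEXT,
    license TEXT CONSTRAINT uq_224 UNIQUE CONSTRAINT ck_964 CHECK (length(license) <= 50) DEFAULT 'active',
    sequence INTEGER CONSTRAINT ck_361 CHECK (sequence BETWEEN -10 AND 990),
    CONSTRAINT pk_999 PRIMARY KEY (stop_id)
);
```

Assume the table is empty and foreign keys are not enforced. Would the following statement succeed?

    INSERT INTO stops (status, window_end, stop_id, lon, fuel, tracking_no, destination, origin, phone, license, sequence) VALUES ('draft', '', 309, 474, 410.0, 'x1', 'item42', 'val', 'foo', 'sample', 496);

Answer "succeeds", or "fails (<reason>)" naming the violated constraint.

The value '' for window_end violates CHECK (window_end <> '').

fails (CHECK on window_end)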